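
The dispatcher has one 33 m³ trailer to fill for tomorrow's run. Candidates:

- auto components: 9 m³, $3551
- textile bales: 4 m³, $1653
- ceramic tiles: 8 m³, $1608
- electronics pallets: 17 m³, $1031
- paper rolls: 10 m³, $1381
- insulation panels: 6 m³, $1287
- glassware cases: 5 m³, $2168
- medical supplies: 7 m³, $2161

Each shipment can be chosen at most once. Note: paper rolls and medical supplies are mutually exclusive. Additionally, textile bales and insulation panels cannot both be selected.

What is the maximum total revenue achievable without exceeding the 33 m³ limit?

11141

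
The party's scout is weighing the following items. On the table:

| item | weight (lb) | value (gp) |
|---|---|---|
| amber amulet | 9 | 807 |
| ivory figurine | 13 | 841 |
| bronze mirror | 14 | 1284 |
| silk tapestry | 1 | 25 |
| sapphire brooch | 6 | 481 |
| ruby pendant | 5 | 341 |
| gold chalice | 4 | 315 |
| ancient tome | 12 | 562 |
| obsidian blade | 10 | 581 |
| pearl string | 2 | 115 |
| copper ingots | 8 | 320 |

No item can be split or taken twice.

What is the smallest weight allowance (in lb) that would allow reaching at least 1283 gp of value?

Need the lightest bundle worth ≥ 1283.
Taking bronze mirror gives 1284 (≥ 1283) for 14 lb.
Below 14 lb the best achievable stays under 1283.

14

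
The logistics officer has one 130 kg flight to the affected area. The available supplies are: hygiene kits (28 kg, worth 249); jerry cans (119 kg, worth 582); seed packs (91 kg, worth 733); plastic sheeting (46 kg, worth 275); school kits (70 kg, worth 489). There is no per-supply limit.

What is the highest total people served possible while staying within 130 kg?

1022

Density check — hygiene kits 8.89, seed packs 8.05, school kits 6.99 are the best per kg.
Greedy by ratio would take 4×hygiene kits: 112 kg used, total 996.
Replace hygiene kits with plastic sheeting: the trade gains 26 net, giving 1022 at 130 kg.
That's the maximum — no swap from here does better than 1022.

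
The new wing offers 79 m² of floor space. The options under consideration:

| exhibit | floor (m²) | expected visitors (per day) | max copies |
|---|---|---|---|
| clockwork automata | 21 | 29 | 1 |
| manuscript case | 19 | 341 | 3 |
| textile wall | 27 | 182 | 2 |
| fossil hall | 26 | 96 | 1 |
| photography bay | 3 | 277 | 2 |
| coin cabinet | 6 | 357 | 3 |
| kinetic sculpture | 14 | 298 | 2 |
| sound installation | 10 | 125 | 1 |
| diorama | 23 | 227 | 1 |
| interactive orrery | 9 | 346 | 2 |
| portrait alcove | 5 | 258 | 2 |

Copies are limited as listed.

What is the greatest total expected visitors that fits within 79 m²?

3256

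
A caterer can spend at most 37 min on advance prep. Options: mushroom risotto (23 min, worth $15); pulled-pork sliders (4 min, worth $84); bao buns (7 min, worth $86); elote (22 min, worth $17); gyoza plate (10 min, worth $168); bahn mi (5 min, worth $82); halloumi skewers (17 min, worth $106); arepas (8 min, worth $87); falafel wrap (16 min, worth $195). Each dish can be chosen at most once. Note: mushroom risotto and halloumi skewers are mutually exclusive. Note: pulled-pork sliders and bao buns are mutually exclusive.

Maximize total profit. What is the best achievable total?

Taking pulled-pork sliders + gyoza plate + bahn mi + falafel wrap: 35 min used, 529 in profit.

529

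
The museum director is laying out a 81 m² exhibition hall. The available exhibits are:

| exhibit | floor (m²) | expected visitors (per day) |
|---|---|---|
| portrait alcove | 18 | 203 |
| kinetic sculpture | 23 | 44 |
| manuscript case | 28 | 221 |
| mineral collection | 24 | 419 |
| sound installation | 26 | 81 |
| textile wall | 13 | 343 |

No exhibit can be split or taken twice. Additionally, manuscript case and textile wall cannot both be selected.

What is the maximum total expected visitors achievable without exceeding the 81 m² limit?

1046

The ratio ordering already packs tightly: portrait alcove + mineral collection + sound installation + textile wall, 81 m², 1046.
Every other selection either busts 81 m² or breaks a pairing rule or fails to beat 1046.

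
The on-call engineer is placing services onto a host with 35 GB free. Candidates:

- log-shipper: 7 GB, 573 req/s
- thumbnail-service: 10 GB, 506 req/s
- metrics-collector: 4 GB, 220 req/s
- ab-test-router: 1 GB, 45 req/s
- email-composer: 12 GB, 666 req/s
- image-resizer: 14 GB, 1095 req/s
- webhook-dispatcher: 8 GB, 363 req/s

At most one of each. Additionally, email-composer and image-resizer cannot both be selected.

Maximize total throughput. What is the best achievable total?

2394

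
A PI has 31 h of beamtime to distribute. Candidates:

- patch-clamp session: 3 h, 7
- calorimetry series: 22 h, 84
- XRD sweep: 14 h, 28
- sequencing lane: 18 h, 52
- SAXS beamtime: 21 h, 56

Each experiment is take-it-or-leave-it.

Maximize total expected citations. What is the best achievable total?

91

Best packing: patch-clamp session + calorimetry series — 25 h, 91 total.
That's the maximum — no swap from here does better than 91.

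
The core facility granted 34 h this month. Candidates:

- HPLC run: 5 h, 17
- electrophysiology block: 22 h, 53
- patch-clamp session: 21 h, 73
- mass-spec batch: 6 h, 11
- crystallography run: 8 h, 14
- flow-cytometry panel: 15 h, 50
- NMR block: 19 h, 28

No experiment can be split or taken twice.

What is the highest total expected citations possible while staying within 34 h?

A density-first pass picks HPLC run + patch-clamp session + mass-spec batch — 101 at 32 h.
Dropping mass-spec batch frees 6 h; slotting in crystallography run (8 h) lifts the total to 104 at 34 h.
The closest alternative, HPLC run + patch-clamp session + mass-spec batch, reaches only 101.

104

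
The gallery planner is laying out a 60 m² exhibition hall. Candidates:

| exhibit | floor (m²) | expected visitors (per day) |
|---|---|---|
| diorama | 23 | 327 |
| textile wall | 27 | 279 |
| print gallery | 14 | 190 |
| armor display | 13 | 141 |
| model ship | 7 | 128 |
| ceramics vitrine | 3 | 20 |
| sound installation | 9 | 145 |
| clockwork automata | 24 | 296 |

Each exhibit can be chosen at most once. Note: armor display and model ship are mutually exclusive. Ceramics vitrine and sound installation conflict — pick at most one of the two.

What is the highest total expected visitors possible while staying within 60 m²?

803

Taking diorama + print gallery + armor display + sound installation: 59 m² used, 803 in expected visitors.
Nothing else feasible within 60 m² beats 803.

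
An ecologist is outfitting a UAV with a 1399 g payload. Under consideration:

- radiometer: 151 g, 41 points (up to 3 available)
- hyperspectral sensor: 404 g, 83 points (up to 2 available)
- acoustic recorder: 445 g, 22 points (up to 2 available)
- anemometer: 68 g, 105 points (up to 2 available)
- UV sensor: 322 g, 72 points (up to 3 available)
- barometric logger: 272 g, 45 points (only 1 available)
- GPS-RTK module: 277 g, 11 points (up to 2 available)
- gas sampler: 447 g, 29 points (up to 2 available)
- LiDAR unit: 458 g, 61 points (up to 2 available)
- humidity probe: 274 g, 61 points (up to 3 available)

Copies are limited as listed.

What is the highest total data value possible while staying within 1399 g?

499

By data value per g: anemometer 1.54, radiometer 0.27, UV sensor 0.22 lead.
The ratio heuristic lands on 3×radiometer + 2×anemometer + 2×UV sensor (477) but leaves 166 g idle.
Dropping 2×UV sensor frees 644 g; slotting in 2×hyperspectral sensor (808 g) lifts the total to 499 at 1397 g.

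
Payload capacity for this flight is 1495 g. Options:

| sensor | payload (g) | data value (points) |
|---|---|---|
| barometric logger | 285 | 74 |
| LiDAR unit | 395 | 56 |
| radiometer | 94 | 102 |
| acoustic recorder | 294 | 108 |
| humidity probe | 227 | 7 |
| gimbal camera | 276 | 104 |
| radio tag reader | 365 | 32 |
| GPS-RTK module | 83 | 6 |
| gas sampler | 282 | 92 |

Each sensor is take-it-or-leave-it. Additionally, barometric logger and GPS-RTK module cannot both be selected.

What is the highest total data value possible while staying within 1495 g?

487

Barometric logger + radiometer + acoustic recorder + humidity probe + gimbal camera + gas sampler uses 1458 of the 1495 g and totals 487.
The closest alternative, barometric logger + radiometer + acoustic recorder + gimbal camera + gas sampler, reaches only 480.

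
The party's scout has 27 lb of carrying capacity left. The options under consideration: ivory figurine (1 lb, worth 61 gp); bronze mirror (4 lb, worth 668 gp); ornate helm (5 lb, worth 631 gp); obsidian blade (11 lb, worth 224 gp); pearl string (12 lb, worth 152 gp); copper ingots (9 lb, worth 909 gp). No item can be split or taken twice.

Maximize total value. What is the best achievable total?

2269

Ivory figurine + bronze mirror + ornate helm + copper ingots uses 19 of the 27 lb and totals 2269.
Next best is bronze mirror + ornate helm + copper ingots at 2208 (18 lb) — short by 61.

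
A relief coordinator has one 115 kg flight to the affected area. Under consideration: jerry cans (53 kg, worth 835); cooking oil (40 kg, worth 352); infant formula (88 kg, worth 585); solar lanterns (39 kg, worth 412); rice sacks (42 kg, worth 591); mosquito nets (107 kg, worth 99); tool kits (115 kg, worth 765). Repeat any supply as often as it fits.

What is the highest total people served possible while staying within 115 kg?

Ranking by ratio (people served/kg): jerry cans 15.75, rice sacks 14.07, solar lanterns 10.56, cooking oil 8.80.
Best packing: 2×jerry cans — 106 kg, 1670 total.
The spare 9 kg is too small for any remaining supply, and no exchange beats 1670.

1670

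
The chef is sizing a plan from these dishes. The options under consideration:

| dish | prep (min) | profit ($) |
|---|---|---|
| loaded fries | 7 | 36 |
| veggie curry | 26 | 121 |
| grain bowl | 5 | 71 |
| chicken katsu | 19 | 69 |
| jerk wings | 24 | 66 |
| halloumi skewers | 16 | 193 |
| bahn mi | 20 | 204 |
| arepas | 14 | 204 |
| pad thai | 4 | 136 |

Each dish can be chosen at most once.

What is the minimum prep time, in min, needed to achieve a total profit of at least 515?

Need the lightest bundle worth ≥ 515.
Taking halloumi skewers + arepas + pad thai gives 533 (≥ 515) for 34 min.
Below 34 min the best achievable stays under 515.

34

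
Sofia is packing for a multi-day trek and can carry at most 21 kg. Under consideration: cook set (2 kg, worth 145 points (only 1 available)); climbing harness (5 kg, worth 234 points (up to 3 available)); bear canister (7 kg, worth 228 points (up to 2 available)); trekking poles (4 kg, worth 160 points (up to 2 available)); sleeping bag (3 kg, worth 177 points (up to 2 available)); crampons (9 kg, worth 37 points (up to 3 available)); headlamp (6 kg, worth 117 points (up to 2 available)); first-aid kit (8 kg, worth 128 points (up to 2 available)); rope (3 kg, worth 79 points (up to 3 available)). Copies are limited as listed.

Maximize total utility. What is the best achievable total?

Ranking by ratio (utility/kg): cook set 72.50, sleeping bag 59.00, climbing harness 46.80, trekking poles 40.00.
A density-first pass picks cook set + 2×climbing harness + 2×sleeping bag + rope — 1046 at 21 kg.
The 5 kg tied up in cook set and rope is better spent on climbing harness — total rises to 1056 (21 kg).
That's the maximum — no swap from here does better than 1056.

1056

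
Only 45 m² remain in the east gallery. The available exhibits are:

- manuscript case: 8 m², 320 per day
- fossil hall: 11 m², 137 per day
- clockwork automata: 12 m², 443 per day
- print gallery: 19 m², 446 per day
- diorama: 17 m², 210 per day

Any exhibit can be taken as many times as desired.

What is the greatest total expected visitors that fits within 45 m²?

1723

Taking the top-ratio exhibits first gives 5×manuscript case for 1600 (40 m²).
The 8 m² tied up in manuscript case is better spent on clockwork automata — total rises to 1723 (44 m²).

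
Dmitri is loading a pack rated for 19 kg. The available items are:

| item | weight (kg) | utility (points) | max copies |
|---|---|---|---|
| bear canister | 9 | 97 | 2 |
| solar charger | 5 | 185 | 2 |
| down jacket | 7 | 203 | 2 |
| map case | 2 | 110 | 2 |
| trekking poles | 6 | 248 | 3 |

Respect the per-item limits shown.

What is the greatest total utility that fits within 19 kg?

791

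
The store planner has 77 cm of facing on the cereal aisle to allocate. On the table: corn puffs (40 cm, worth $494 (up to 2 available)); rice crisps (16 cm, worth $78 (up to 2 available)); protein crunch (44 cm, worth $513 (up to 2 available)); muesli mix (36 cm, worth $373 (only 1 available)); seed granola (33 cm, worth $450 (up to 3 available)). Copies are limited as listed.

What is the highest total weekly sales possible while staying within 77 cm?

Density check — seed granola 13.64, corn puffs 12.35, protein crunch 11.66 are the best per cm.
Taking the top-ratio products first gives 2×seed granola for 900 (66 cm).
Replace seed granola with protein crunch: the trade gains 63 net, giving 963 at 77 cm.
Nothing else within 77 cm beats 963.

963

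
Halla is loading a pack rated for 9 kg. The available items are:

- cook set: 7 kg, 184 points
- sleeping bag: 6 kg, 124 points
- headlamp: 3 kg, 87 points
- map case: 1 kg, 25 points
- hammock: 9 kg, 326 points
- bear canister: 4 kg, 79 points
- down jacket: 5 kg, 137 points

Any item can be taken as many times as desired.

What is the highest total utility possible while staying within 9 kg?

326

By utility per kg: hammock 36.22, headlamp 29.00, down jacket 27.40, cook set 26.29 lead.
Hammock uses 9 of the 9 kg and totals 326.
Every other selection either busts 9 kg or fails to beat 326.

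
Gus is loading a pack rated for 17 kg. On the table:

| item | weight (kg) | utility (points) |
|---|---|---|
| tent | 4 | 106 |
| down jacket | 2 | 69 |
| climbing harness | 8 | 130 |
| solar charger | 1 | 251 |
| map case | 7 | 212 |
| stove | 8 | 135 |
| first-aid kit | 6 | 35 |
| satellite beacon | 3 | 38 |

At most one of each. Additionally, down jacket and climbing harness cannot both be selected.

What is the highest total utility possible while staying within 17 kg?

676

Density check — solar charger 251.00, down jacket 34.50, map case 30.29 are the best per kg.
Tent + down jacket + solar charger + map case + satellite beacon uses 17 of the 17 kg and totals 676.
The closest alternative, tent + down jacket + solar charger + map case, reaches only 638.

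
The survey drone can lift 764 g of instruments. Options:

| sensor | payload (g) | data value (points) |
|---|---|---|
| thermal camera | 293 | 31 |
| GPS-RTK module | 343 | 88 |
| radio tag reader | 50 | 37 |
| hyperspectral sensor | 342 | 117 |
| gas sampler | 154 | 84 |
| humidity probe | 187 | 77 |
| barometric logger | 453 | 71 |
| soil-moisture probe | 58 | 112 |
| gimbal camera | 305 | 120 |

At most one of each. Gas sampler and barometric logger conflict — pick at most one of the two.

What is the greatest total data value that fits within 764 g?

By data value per g: soil-moisture probe 1.93, radio tag reader 0.74, gas sampler 0.55 lead.
Radio tag reader + gas sampler + humidity probe + soil-moisture probe + gimbal camera uses 754 of the 764 g and totals 430.
Runner-up gas sampler + humidity probe + soil-moisture probe + gimbal camera tops out at 393.

430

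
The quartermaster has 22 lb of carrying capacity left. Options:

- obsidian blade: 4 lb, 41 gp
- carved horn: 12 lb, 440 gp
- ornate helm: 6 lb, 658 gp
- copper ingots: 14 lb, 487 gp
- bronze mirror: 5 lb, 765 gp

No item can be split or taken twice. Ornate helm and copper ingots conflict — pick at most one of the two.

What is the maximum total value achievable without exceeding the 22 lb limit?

Density check — bronze mirror 153.00, ornate helm 109.67, carved horn 36.67, copper ingots 34.79 are the best per lb.
The ratio ordering already packs tightly: obsidian blade + ornate helm + bronze mirror, 15 lb, 1464.
The closest alternative, ornate helm + bronze mirror, reaches only 1423.

1464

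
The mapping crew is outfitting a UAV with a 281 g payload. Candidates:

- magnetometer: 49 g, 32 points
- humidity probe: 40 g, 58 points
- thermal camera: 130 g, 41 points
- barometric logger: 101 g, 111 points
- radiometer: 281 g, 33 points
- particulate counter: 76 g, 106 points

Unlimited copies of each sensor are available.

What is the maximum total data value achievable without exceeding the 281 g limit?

The ratio ordering already packs tightly: 7×humidity probe, 280 g, 406.
The spare 1 g is too small for any remaining sensor, and no exchange beats 406.

406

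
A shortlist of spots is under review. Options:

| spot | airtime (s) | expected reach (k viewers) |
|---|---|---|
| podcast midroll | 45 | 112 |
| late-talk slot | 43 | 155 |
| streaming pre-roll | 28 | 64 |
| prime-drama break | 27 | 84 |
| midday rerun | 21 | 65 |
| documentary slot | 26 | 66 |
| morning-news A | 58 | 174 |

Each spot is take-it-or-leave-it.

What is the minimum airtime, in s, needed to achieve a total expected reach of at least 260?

88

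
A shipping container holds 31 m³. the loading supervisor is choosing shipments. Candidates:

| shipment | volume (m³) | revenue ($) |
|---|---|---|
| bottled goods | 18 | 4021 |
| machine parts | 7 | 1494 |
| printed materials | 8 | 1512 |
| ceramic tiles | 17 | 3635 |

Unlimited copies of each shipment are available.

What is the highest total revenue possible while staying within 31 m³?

Ranking by ratio (revenue/m³): bottled goods 223.39, ceramic tiles 213.82, machine parts 213.43, printed materials 189.00.
Filling by ratio: bottled goods + machine parts for 5515, with 6 m³ left unused.
Replace bottled goods with machine parts + ceramic tiles: the trade gains 1108 net, giving 6623 at 31 m³.
That's the maximum — no swap from here does better than 6623.

6623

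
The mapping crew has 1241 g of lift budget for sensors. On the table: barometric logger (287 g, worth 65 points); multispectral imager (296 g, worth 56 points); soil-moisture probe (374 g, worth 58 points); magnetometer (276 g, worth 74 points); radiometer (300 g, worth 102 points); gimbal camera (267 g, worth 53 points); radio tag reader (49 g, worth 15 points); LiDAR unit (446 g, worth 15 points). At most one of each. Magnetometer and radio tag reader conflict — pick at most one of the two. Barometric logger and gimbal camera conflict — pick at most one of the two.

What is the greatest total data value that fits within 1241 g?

Density check — radiometer 0.34, radio tag reader 0.31, magnetometer 0.27, barometric logger 0.23 are the best per g.
Barometric logger + soil-moisture probe + magnetometer + radiometer uses 1237 of the 1241 g and totals 299.
The spare 4 g is too small for any remaining sensor, and no feasible exchange beats 299.

299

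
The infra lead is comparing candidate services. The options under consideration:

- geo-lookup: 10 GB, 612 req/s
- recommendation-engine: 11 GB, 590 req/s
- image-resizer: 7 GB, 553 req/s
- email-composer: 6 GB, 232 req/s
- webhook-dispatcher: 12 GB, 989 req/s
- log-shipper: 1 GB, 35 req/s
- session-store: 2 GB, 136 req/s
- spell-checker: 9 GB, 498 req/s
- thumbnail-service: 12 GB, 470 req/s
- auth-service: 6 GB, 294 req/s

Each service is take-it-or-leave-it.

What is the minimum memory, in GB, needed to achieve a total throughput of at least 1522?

19

Minimise GB subject to total throughput ≥ 1522.
image-resizer + webhook-dispatcher reaches 1542 using 19 GB.
Below 19 GB the best achievable stays under 1522.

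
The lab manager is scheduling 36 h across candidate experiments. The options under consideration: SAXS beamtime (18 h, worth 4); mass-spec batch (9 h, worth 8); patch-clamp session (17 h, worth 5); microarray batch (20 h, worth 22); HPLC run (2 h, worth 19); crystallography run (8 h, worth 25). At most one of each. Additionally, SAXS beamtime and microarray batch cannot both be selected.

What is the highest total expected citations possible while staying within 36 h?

66

The ratio ordering already packs tightly: microarray batch + HPLC run + crystallography run, 30 h, 66.
Next best is mass-spec batch + patch-clamp session + HPLC run + crystallography run at 57 (36 h) — short by 9.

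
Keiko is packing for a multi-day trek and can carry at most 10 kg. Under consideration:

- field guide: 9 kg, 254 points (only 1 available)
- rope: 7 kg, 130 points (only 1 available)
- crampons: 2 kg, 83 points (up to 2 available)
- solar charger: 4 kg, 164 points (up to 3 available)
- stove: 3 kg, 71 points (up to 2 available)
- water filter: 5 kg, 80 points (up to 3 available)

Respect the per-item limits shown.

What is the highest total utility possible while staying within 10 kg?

By utility per kg: crampons 41.50, solar charger 41.00, field guide 28.22 lead.
Filling by ratio: 2×crampons + solar charger for 330, with 2 kg left unused.
Dropping crampons frees 2 kg; slotting in solar charger (4 kg) lifts the total to 411 at 10 kg.
Every other selection either busts 10 kg or exceeds an availability limit or fails to beat 411.

411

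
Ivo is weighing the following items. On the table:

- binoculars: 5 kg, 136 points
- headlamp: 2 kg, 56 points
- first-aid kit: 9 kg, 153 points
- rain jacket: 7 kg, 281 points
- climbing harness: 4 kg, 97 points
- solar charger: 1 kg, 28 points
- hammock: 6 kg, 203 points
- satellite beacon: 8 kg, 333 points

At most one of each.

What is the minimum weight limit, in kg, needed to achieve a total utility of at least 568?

15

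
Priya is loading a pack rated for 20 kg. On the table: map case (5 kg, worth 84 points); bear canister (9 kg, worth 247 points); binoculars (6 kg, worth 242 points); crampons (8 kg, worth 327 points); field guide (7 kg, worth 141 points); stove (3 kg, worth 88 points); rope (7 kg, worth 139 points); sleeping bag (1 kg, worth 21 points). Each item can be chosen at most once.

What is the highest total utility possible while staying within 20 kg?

678

Ranking by ratio (utility/kg): crampons 40.88, binoculars 40.33, stove 29.33.
Binoculars + crampons + stove + sleeping bag uses 18 of the 20 kg and totals 678.
Runner-up map case + binoculars + crampons + sleeping bag tops out at 674.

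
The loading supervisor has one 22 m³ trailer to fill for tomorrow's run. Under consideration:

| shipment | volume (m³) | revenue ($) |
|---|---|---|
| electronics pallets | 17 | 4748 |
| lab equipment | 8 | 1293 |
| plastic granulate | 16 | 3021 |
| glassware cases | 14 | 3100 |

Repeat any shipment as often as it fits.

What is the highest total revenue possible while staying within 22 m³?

Best packing: electronics pallets — 17 m³, 4748 total.
Nothing else within 22 m³ beats 4748.

4748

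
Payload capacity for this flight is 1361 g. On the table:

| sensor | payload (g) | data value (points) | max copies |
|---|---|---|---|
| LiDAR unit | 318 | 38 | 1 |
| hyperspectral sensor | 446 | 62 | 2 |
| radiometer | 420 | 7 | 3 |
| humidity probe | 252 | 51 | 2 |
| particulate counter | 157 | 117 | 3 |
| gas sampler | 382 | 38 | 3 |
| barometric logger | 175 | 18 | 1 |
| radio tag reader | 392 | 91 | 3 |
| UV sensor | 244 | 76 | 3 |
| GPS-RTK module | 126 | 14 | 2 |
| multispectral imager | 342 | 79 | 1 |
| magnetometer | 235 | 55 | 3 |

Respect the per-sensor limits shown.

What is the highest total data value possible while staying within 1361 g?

594

By data value per g: particulate counter 0.75, UV sensor 0.31, magnetometer 0.23, radio tag reader 0.23 lead.
The ratio heuristic lands on 3×particulate counter + 3×UV sensor + GPS-RTK module (593) but leaves 32 g idle.
Dropping UV sensor and GPS-RTK module frees 370 g; slotting in radio tag reader (392 g) lifts the total to 594 at 1351 g.
No other feasible combination exceeds 594.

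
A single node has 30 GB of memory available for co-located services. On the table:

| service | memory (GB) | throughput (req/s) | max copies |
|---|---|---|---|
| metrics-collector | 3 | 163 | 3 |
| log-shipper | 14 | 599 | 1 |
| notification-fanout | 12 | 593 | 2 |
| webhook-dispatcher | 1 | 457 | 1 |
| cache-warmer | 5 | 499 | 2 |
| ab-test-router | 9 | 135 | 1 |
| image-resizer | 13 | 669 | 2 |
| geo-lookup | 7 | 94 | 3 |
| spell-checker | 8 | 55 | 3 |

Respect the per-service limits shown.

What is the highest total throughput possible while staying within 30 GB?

2450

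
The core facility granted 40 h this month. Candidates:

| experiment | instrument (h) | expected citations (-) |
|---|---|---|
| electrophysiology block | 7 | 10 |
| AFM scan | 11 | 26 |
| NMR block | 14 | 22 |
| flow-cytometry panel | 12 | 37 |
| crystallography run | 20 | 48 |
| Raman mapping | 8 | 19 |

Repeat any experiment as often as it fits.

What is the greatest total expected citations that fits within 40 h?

The ratio heuristic lands on 3×flow-cytometry panel (111) but leaves 4 h idle.
The 12 h tied up in flow-cytometry panel is better spent on 2×Raman mapping — total rises to 112 (40 h).
Nothing else within 40 h beats 112.

112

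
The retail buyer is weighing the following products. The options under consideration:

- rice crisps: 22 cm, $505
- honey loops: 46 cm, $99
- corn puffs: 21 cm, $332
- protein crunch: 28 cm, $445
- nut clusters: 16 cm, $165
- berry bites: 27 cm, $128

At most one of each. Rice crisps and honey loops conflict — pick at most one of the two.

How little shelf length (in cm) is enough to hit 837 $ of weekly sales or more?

Look for the lowest-shelf combination reaching 837.
rice crisps + corn puffs reaches 837 using 43 cm.
Below 43 cm the best achievable stays under 837.

43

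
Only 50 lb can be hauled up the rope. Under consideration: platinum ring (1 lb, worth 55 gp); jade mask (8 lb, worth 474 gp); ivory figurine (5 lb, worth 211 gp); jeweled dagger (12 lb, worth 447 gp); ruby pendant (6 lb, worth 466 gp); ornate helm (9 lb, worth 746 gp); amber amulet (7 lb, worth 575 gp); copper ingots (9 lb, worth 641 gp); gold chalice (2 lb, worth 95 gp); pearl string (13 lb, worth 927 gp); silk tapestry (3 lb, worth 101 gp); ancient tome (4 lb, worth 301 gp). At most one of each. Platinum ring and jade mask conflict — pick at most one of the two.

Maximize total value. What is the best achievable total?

3751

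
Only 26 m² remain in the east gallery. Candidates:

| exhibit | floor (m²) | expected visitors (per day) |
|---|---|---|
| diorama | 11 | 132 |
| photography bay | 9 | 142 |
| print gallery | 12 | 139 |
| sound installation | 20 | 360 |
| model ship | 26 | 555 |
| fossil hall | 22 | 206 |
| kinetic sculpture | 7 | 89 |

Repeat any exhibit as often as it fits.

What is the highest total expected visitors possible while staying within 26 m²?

By expected visitors per m²: model ship 21.35, sound installation 18.00, photography bay 15.78, kinetic sculpture 12.71 lead.
The ratio ordering already packs tightly: model ship, 26 m², 555.
Every other selection either busts 26 m² or fails to beat 555.

555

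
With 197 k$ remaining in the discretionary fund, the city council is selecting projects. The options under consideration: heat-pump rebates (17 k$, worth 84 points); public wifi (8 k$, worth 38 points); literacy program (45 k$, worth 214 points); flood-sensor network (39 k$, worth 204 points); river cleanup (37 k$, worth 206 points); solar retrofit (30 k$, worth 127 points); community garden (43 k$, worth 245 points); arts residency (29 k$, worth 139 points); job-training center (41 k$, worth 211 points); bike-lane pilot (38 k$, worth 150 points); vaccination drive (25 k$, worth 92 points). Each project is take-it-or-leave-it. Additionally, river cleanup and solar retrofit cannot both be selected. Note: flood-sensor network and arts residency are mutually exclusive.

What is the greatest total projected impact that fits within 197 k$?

Ranking by ratio (projected impact/k$): community garden 5.70, river cleanup 5.57, flood-sensor network 5.23, job-training center 5.15.
Greedy by ratio would take heat-pump rebates + public wifi + flood-sensor network + river cleanup + community garden + job-training center: 185 k$ used, total 988.
But literacy program + river cleanup + community garden + arts residency + job-training center fits in 195 k$ and reaches 1015.
The closest alternative, public wifi + literacy program + flood-sensor network + river cleanup + community garden + vaccination drive, reaches only 999.

1015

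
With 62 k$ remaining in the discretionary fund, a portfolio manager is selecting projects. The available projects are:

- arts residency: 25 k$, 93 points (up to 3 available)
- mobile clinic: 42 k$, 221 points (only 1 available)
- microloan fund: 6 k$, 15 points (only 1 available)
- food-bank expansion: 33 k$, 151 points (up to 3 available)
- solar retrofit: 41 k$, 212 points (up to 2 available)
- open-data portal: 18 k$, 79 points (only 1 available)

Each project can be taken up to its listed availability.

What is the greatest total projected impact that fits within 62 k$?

Mobile clinic + open-data portal uses 60 of the 62 k$ and totals 300.

300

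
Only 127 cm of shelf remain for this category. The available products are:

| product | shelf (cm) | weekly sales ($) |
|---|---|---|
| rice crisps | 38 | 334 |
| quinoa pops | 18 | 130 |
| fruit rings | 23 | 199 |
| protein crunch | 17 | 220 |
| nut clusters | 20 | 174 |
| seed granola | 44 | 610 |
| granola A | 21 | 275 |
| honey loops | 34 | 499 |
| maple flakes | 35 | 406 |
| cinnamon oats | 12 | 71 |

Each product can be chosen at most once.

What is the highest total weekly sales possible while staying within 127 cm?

1604

Protein crunch + seed granola + granola A + honey loops uses 116 of the 127 cm and totals 1604.
The closest alternative, seed granola + honey loops + maple flakes + cinnamon oats, reaches only 1586.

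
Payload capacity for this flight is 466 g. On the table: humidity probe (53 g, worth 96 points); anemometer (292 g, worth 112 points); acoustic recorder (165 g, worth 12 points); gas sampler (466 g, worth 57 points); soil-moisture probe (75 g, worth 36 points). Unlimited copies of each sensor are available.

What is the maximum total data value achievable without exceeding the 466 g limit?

The ratio ordering already packs tightly: 8×humidity probe, 424 g, 768.

768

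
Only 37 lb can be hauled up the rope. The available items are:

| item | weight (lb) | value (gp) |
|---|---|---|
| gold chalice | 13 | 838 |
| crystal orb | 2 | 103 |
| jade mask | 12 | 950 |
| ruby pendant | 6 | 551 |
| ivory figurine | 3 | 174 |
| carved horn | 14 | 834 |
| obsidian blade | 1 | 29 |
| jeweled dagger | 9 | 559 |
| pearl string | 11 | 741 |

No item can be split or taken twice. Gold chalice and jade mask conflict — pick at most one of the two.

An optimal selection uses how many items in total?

5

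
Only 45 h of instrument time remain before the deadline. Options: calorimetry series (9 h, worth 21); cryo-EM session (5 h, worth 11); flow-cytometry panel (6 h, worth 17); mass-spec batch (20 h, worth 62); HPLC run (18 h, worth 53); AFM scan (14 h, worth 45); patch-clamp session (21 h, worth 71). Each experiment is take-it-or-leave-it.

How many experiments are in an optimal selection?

3

The maximum expected citations within 45 h is 141.
One optimal bundle: flow-cytometry panel + HPLC run + patch-clamp session (45 h).
Any selection reaching 141 contains exactly 3 experiments.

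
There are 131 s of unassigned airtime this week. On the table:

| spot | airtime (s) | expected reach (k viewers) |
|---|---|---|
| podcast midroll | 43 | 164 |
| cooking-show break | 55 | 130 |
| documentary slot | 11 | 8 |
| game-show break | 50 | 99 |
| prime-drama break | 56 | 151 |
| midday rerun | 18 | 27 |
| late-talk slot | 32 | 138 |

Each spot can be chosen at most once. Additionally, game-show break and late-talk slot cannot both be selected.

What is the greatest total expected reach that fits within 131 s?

Taking podcast midroll + prime-drama break + late-talk slot: 131 s used, 453 in expected reach.

453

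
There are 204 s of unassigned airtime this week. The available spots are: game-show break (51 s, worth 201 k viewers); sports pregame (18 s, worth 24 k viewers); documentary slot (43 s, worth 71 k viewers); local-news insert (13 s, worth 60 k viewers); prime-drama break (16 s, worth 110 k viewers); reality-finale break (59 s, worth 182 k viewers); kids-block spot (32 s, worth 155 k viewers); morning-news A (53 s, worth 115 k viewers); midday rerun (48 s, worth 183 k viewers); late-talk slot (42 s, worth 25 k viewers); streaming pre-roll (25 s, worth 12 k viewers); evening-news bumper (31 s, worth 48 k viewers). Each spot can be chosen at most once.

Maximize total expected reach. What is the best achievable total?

781

By expected reach per s: prime-drama break 6.88, kids-block spot 4.84, local-news insert 4.62, game-show break 3.94 lead.
Filling by ratio: game-show break + documentary slot + local-news insert + prime-drama break + kids-block spot + midday rerun for 780, with 1 s left unused.
Replace documentary slot and prime-drama break with reality-finale break: the trade gains 1 net, giving 781 at 203 s.
Runner-up game-show break + documentary slot + local-news insert + prime-drama break + kids-block spot + midday rerun tops out at 780.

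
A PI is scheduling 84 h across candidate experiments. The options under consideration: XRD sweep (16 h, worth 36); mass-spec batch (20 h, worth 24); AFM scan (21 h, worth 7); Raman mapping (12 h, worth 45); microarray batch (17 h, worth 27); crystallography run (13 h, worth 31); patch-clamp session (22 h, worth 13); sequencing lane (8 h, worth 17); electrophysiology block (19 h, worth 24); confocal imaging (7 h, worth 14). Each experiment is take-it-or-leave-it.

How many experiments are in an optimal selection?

Optimal total is 177.
For example XRD sweep + Raman mapping + microarray batch + crystallography run + electrophysiology block + confocal imaging achieves it, using 84 h.
All optima have 6 experiments.

6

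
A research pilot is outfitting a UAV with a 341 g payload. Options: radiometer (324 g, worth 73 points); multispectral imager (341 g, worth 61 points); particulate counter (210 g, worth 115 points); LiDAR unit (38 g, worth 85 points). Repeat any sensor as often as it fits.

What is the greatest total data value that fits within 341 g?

680

8×LiDAR unit uses 304 of the 341 g and totals 680.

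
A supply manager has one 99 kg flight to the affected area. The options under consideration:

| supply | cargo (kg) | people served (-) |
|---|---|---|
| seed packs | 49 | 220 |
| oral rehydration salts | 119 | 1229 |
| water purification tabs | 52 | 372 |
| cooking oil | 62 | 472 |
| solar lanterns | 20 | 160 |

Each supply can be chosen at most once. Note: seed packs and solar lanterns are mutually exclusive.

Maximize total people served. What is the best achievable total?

632

Taking cooking oil + solar lanterns: 82 kg used, 632 in people served.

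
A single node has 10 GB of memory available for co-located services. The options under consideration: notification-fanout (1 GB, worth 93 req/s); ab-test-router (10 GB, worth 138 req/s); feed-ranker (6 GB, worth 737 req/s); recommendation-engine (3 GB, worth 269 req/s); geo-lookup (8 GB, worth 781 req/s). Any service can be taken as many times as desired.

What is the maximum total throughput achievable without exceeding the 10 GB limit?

By throughput per GB: feed-ranker 122.83, geo-lookup 97.62, notification-fanout 93.00, recommendation-engine 89.67 lead.
Best packing: 4×notification-fanout + feed-ranker — 10 GB, 1109 total.
Every other selection either busts 10 GB or fails to beat 1109.

1109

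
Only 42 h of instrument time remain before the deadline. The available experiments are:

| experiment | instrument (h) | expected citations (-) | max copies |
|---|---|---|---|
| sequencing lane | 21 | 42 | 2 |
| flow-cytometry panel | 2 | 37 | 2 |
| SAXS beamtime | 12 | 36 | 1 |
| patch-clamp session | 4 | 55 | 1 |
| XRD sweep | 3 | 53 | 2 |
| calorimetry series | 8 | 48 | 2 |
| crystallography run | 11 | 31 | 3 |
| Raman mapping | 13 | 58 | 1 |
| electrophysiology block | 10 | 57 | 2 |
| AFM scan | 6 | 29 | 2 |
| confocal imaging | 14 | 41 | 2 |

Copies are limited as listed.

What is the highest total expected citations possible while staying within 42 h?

By expected citations per h: flow-cytometry panel 18.50, XRD sweep 17.67, patch-clamp session 13.75 lead.
The ratio heuristic lands on 2×flow-cytometry panel + patch-clamp session + 2×XRD sweep + 2×calorimetry series + electrophysiology block (388) but leaves 2 h idle.
Replace calorimetry series with electrophysiology block: the trade gains 9 net, giving 397 at 42 h.
That's the maximum — no swap from here does better than 397.

397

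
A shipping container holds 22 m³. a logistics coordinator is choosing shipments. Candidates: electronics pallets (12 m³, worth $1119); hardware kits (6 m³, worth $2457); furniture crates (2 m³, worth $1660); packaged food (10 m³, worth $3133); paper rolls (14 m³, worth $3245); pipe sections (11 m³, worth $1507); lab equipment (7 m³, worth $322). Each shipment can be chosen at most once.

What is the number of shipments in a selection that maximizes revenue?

3

Optimal total is 7362.
One optimal bundle: hardware kits + furniture crates + paper rolls (22 m³).
Any selection reaching 7362 contains exactly 3 shipments.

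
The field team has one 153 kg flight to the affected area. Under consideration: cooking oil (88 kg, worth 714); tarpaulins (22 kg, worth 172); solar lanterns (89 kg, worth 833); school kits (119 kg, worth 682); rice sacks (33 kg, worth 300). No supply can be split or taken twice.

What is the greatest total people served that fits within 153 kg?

1305

Taking tarpaulins + solar lanterns + rice sacks: 144 kg used, 1305 in people served.
The closest alternative, cooking oil + tarpaulins + rice sacks, reaches only 1186.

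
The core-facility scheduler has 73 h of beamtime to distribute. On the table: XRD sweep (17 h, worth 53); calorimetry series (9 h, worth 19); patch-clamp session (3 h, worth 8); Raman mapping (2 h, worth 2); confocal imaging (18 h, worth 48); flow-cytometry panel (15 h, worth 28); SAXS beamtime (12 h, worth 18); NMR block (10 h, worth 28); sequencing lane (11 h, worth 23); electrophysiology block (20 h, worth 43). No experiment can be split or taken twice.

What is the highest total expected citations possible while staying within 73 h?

Greedy by ratio would take XRD sweep + patch-clamp session + Raman mapping + confocal imaging + NMR block + electrophysiology block: 70 h used, total 182.
The 22 h tied up in Raman mapping and electrophysiology block is better spent on calorimetry series + flow-cytometry panel — total rises to 184 (72 h).
Next best is XRD sweep + Raman mapping + confocal imaging + flow-cytometry panel + NMR block + sequencing lane at 182 (73 h) — short by 2.

184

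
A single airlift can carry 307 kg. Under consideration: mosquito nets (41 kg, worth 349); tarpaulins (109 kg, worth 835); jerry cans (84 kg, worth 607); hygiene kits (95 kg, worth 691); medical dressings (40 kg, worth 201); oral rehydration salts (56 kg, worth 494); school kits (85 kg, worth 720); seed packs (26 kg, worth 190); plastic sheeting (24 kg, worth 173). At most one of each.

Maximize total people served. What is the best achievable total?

2444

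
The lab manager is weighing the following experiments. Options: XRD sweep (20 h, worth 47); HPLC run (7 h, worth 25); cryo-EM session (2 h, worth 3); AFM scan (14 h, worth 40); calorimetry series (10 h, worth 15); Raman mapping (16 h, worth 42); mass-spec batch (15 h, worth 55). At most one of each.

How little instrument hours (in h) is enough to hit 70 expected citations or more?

22

Look for the lowest-instrument combination reaching 70.
HPLC run + mass-spec batch reaches 80 using 22 h.
Any bundle with less than 22 h falls short of 70.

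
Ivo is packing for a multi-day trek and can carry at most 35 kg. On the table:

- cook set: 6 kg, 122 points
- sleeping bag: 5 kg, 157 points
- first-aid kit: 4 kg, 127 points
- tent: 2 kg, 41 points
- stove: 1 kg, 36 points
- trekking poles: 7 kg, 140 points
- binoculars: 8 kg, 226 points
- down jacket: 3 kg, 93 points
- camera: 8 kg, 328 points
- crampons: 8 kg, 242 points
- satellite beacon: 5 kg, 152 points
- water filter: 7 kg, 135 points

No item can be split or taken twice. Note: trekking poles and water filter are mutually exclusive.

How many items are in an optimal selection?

6

Optimal total is 1141.
sleeping bag + stove + binoculars + camera + crampons + satellite beacon hits 1141 at 35 kg.
All optima have 6 items.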